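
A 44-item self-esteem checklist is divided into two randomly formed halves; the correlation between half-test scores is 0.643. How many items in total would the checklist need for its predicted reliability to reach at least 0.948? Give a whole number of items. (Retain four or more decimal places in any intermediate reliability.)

223

r_full = 2(0.643)/(1 + 0.643) = 0.7827
Solve Spearman-Brown for n: n = 0.948(1 − 0.7827) / [0.7827(1 − 0.948)] = 5.0614
Items = 5.0614 × 44 ≈ 222.70 → 223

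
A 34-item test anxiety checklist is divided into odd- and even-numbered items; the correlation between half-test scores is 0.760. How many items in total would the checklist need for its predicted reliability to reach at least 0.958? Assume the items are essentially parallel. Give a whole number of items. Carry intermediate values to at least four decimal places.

123

r_full = 2(0.760)/(1 + 0.760) = 0.8636
Solve Spearman-Brown for n: n = 0.958(1 − 0.8636) / [0.8636(1 − 0.958)] = 3.6026
Required items = 3.6026 × 34 = 122.49, so 123 items.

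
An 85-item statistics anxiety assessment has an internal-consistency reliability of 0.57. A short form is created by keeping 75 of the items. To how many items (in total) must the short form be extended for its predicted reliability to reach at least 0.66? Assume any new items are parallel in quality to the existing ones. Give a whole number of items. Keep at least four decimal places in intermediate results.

125

First, r for the 75-item form: n = 75/85 = 0.8824, so r_75 = 0.8824·0.57/(1 + (0.8824 − 1)·0.57) = 0.5391
Length factor from the short form to reach 0.66: n' = 0.66(1 − 0.5391) / [0.5391(1 − 0.66)] ≈ 1.6596
Items = 1.6596 × 75 ≈ 124.47 → 125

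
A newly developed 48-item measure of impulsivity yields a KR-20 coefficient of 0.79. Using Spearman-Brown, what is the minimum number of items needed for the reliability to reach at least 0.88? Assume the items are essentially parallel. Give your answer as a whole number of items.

Rearranging the Spearman-Brown formula for n,
n = r*(1 − r) / [ r (1 − r*) ]
n = 0.88 × (1 − 0.79) / [ 0.79 × (1 − 0.88) ]
n = 0.1848 / 0.0948 ≈ 1.9494
Items needed = n × 48 = 1.9494 × 48 ≈ 93.57 → round up to 94

94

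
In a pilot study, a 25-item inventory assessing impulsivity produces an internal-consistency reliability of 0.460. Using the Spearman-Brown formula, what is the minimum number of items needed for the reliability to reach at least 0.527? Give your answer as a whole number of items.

Rearranging the Spearman-Brown formula for n,
n = r_target (1 − r_old) / [ r_old (1 − r_target) ]
n = [0.527 × 0.540] / [0.460 × 0.473]
  = 0.284580 / 0.217580 = 1.3079
1.3079 × 25 = 32.70 → 33 items

33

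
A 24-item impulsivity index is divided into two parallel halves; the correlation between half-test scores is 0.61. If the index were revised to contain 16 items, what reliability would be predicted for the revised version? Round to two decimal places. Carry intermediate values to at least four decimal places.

Spearman-Brown correction (n = 2): r_full = 2·0.61/(1 + 0.61) = 0.7578
Length factor from 24 to 16 items: n = 16/24 = 0.6667
r_new = n·r_full / (1 + (n − 1)·r_full) = 0.5052 / 0.7474 ≈ 0.6759

0.68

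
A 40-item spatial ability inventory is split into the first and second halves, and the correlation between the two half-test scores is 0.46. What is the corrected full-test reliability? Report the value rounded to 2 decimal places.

0.63

Apply the Spearman-Brown correction with n = 2:
r_full = 2(0.46) / (1 + 0.46)
r_full = 0.9200 / 1.4600 ≈ 0.6301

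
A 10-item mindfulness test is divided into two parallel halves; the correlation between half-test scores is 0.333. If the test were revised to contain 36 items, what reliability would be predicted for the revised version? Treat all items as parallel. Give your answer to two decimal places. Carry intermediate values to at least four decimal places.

0.78

Full-test reliability from the split-half r: r_full = 2(0.333)/(1 + 0.333) = 0.4996
Length factor from 10 to 36 items: n = 36/10 = 3.6000
r_new = n·r_full / (1 + (n − 1)·r_full) = 1.7986 / 2.2990 ≈ 0.7823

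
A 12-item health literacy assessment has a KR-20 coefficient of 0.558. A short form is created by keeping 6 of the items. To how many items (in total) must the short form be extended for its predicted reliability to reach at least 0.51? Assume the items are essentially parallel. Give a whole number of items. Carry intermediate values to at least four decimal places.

Short-form reliability: n = 6/12 = 0.5000; r_6 = n·r/(1+(n−1)r) ≈ 0.3870
Then solve for n' with r_old = 0.3870, r_target = 0.51: n' = 0.51(1 − 0.3870)/[0.3870(1 − 0.51)] = 1.6486
Total items = 1.6486 × 6 = 9.89, rounded up to 10.

10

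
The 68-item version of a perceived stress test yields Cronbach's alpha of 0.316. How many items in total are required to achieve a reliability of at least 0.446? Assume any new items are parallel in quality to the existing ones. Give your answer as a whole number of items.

119

Rearranging the Spearman-Brown formula for n,
n = r*(1 − r) / [ r (1 − r*) ]
n = 0.446 × (1 − 0.316) / [ 0.316 × (1 − 0.446) ]
  = 0.305064 / 0.175064 = 1.7426
Items needed = n × 68 = 1.7426 × 68 ≈ 118.50 → round up to 119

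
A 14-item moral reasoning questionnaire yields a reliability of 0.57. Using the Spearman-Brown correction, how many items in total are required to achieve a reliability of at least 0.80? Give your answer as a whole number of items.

43

Invert Spearman-Brown to solve for n:
n = r*(1 − r) / [ r (1 − r*) ]
n = 0.80 × (1 − 0.57) / [ 0.57 × (1 − 0.80) ]
n = 0.3440 / 0.1140 ≈ 3.0175
3.0175 × 14 = 42.25 → 43 items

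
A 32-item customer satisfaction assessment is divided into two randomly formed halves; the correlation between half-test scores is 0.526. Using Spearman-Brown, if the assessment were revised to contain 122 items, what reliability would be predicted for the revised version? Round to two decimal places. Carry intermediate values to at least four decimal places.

First correct the split-half correlation to full-test reliability: r_full = 2 × 0.526 / (1 + 0.526) ≈ 0.6894
Then adjust to 122 items: n = 122/32 = 3.8125
r_new = n·r_full / (1 + (n − 1)·r_full) = 2.6283 / 2.9389 ≈ 0.8943

0.89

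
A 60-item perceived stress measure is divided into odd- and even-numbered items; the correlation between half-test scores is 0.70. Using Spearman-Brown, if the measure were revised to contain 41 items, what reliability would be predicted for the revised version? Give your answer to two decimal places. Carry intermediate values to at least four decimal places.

0.76

Full-test reliability from the split-half r: r_full = 2(0.70)/(1 + 0.70) = 0.8235
Then adjust to 41 items: n = 41/60 = 0.6833
r_new = n·r_full / (1 + (n − 1)·r_full) = 0.5627 / 0.7392 ≈ 0.7612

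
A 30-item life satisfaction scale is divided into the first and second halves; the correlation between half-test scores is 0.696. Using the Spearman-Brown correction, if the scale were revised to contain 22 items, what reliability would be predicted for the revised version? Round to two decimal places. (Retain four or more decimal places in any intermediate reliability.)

0.77

Spearman-Brown correction (n = 2): r_full = 2·0.696/(1 + 0.696) = 0.8208
Then adjust to 22 items: n = 22/30 = 0.7333
r_new = n·r_full / (1 + (n − 1)·r_full) = 0.6019 / 0.7811 ≈ 0.7706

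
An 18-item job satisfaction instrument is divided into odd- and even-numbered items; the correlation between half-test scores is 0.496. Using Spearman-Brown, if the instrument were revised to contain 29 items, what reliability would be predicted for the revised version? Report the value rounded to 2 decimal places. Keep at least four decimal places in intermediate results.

0.76

Spearman-Brown correction (n = 2): r_full = 2·0.496/(1 + 0.496) = 0.6631
Then adjust to 29 items: n = 29/18 = 1.6111
r_new = n·r_full / (1 + (n − 1)·r_full) = 1.0683 / 1.4052 ≈ 0.7602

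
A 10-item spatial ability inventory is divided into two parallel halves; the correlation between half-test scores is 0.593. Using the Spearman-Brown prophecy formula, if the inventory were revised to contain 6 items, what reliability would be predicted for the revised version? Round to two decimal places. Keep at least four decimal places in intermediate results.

0.64

First correct the split-half correlation to full-test reliability: r_full = 2 × 0.593 / (1 + 0.593) ≈ 0.7445
Then adjust to 6 items: n = 6/10 = 0.6000
r_new = n·r_full / (1 + (n − 1)·r_full) = 0.4467 / 0.7022 ≈ 0.6361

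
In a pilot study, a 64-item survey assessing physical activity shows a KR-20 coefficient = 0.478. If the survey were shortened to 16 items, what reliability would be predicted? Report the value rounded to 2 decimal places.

Length ratio n = 16/64 = 0.25
Spearman-Brown: r_new = n·r / (1 + (n − 1)·r)
r_new = 0.25·0.478 / [1 + (0.25 − 1)·0.478]
     = 0.1195 / 0.6415 = 0.1863

0.19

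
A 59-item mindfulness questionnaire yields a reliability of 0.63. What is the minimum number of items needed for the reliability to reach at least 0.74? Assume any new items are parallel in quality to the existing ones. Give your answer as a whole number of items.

Spearman-Brown solved for the length factor n:
n = r_target (1 − r_old) / [ r_old (1 − r_target) ]
n = 0.74 × (1 − 0.63) / [ 0.63 × (1 − 0.74) ]
  = 0.2738 / 0.1638 = 1.6716
So the test needs 1.6716 × 59 ≈ 98.62 items; rounding up, 99.

99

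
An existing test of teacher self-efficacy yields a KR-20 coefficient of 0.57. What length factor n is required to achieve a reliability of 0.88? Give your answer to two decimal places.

5.53

n = 0.88(1 − 0.57) / [0.57(1 − 0.88)]
n = 0.3784 / 0.0684 ≈ 5.5322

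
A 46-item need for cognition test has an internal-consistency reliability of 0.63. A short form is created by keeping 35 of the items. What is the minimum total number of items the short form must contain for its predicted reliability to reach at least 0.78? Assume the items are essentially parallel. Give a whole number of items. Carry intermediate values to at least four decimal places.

96

Short-form reliability: n = 35/46 = 0.7609; r_35 = n·r/(1+(n−1)r) ≈ 0.5644
Length factor from the short form to reach 0.78: n' = 0.78(1 − 0.5644) / [0.5644(1 − 0.78)] ≈ 2.7364
Total items = 2.7364 × 35 = 95.77, rounded up to 96.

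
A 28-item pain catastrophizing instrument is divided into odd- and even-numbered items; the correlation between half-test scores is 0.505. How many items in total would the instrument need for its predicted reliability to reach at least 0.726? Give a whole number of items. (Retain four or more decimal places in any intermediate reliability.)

37

Corrected full-test reliability: r_full = 2 × 0.505 / (1 + 0.505) ≈ 0.6711
Solve Spearman-Brown for n: n = 0.726(1 − 0.6711) / [0.6711(1 − 0.726)] = 1.2986
Items = 1.2986 × 28 ≈ 36.36 → 37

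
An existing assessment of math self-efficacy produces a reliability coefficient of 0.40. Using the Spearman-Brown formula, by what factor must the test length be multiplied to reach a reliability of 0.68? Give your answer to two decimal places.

3.19

Invert Spearman-Brown to solve for n:
n = r*(1 − r) / [ r (1 − r*) ]
n = 0.68(1 − 0.40) / [0.40(1 − 0.68)]
n = 0.4080 / 0.1280 ≈ 3.1875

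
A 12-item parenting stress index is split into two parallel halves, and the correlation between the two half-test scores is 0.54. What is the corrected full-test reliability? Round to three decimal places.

0.701

r_full = 2(0.54) / (1 + 0.54)
r_full = 1.0800 / 1.5400 ≈ 0.7013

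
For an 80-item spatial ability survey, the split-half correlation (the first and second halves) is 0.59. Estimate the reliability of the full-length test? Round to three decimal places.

0.742

The full test is twice the length of either half (n = 2).
r_full = 2r_hh / (1 + r_hh) = 2 × 0.59 / (1 + 0.59)
r_full = 1.1800 / 1.5900 ≈ 0.7421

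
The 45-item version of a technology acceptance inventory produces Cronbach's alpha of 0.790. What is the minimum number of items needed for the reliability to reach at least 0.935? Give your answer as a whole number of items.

173

Spearman-Brown solved for the length factor n:
n = r*(1 − r) / [ r (1 − r*) ]
n = [0.935 × 0.210] / [0.790 × 0.065]
  = 0.196350 / 0.051350 = 3.8238
So the test needs 3.8238 × 45 ≈ 172.07 items; rounding up, 173.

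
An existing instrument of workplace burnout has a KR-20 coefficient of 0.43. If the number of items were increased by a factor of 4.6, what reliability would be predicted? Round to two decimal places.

Spearman-Brown: r_new = n·r / (1 + (n − 1)·r)
r_new = (4.6 × 0.43) / (1 + (4.6 − 1) × 0.43)
     = 1.9780 / 2.5480 = 0.7763

0.78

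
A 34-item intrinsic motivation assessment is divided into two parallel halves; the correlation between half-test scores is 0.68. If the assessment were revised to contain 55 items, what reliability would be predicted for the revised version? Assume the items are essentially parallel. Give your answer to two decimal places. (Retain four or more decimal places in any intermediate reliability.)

Full-test reliability from the split-half r: r_full = 2(0.68)/(1 + 0.68) = 0.8095
Then adjust to 55 items: n = 55/34 = 1.6176
r_new = n·r_full / (1 + (n − 1)·r_full) = 1.3094 / 1.4999 ≈ 0.8730

0.87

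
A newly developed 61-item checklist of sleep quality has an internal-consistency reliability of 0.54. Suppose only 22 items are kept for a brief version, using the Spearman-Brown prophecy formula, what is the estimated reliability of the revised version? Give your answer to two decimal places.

0.30

The new length is 22/61 = 0.3607 times the old.
By Spearman-Brown, r_new = n r / (1 + (n − 1) r).
r_new = 0.3607·0.54 / [1 + (0.3607 − 1)·0.54]
     = 0.1948 / 0.6548 = 0.2975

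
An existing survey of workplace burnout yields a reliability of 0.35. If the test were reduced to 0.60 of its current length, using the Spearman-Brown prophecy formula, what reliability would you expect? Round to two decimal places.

r_new = 0.6·0.35 / [1 + (0.6 − 1)·0.35]
     = 0.2100 / 0.8600 = 0.2442

0.24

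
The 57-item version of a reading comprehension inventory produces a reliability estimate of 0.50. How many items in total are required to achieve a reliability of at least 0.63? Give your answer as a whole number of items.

Spearman-Brown solved for the length factor n:
n = r*(1 − r) / [ r (1 − r*) ]
n = [0.63 × 0.50] / [0.50 × 0.37]
  = 0.3150 / 0.1850 = 1.7027
1.7027 × 57 = 97.05 → 98 items

98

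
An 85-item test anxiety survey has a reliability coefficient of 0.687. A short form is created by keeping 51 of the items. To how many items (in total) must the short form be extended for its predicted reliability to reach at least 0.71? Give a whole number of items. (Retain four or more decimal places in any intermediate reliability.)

95

Short-form reliability: n = 51/85 = 0.6000; r_51 = n·r/(1+(n−1)r) ≈ 0.5684
Then solve for n' with r_old = 0.5684, r_target = 0.71: n' = 0.71(1 − 0.5684)/[0.5684(1 − 0.71)] = 1.8590
Total items = 1.8590 × 51 = 94.81, rounded up to 95.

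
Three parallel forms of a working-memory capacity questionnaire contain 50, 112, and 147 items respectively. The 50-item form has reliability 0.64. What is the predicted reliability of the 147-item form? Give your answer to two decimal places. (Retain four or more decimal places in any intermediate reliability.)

The 112-item form is not needed; work directly from the 50-item form with n = 147/50 = 2.9400.
r_{147} = n·r / (1 + (n − 1)·r) = 1.8816 / 2.2416 ≈ 0.8394

0.84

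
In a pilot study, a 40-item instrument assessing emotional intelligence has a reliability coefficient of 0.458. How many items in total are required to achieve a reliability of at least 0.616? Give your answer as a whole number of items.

Rearranging the Spearman-Brown formula for n,
n = r_target (1 − r_old) / [ r_old (1 − r_target) ]
n = 0.616 × (1 − 0.458) / [ 0.458 × (1 − 0.616) ]
n = 0.333872 / 0.175872 ≈ 1.8984
1.8984 × 40 = 75.94 → 76 items

76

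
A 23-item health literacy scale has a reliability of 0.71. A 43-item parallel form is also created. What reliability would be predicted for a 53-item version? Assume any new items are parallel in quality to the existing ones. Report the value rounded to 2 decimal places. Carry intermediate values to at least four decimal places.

0.85

The 43-item form is not needed; work directly from the 23-item form with n = 53/23 = 2.3043.
r_{53} = n·r / (1 + (n − 1)·r) = 1.6361 / 1.9261 ≈ 0.8494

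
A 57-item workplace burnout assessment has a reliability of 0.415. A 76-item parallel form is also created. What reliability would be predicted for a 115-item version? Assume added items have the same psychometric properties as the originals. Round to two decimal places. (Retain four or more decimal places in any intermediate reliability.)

0.59

Only the ratio of lengths matters: n = 115/57 = 2.0175
r_{115} = n·r / (1 + (n − 1)·r) = 0.8373 / 1.4223 ≈ 0.5887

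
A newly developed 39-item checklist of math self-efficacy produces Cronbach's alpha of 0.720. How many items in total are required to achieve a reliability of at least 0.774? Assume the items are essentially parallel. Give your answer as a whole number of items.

52

Invert Spearman-Brown to solve for n:
n = r_target (1 − r_old) / [ r_old (1 − r_target) ]
n = [0.774 × 0.280] / [0.720 × 0.226]
  = 0.216720 / 0.162720 = 1.3319
1.3319 × 39 = 51.94 → 52 items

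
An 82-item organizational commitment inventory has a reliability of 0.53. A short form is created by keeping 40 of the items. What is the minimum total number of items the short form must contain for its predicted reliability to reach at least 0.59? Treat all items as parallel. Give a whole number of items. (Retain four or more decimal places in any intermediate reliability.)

105

First, r for the 40-item form: n = 40/82 = 0.4878, so r_40 = 0.4878·0.53/(1 + (0.4878 − 1)·0.53) = 0.3549
Length factor from the short form to reach 0.59: n' = 0.59(1 − 0.3549) / [0.3549(1 − 0.59)] ≈ 2.6157
Total items = 2.6157 × 40 = 104.63, rounded up to 105.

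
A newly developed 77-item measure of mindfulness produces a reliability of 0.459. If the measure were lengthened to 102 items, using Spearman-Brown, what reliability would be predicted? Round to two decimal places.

The new length is 102/77 = 1.3247 times the old.
Spearman-Brown: r_new = n·r / (1 + (n − 1)·r)
r_new = 1.3247·0.459 / [1 + (1.3247 − 1)·0.459]
     = 0.6080 / 1.1490 = 0.5292

0.53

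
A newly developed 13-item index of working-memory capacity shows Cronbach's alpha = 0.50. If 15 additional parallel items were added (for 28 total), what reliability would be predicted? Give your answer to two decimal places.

Length ratio n = 28/13 = 2.1538
Spearman-Brown: r_new = n·r / (1 + (n − 1)·r)
r_new = (2.1538 × 0.50) / (1 + (2.1538 − 1) × 0.50)
r_new = 1.0769 / 1.5769 ≈ 0.6829

0.68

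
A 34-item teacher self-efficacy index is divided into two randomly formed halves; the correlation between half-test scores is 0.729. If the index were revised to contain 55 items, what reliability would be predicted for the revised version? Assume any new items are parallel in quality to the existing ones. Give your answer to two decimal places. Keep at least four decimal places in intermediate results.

Spearman-Brown correction (n = 2): r_full = 2·0.729/(1 + 0.729) = 0.8433
Length factor from 34 to 55 items: n = 55/34 = 1.6176
r_new = n·r_full / (1 + (n − 1)·r_full) = 1.3641 / 1.5208 ≈ 0.8970

0.90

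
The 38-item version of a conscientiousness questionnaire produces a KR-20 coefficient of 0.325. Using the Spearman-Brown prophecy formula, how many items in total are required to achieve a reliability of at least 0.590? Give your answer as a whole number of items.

114

n = [0.590 × 0.675] / [0.325 × 0.410]
n = 0.398250 / 0.133250 ≈ 2.9887
2.9887 × 38 = 113.57 → 114 items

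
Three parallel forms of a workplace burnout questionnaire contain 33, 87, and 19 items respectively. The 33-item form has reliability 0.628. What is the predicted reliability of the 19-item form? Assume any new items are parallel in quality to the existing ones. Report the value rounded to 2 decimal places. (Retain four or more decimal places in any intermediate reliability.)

0.49

Only the ratio of lengths matters: n = 19/33 = 0.5758
r_{19} = n·r / (1 + (n − 1)·r) = 0.3616 / 0.7336 ≈ 0.4929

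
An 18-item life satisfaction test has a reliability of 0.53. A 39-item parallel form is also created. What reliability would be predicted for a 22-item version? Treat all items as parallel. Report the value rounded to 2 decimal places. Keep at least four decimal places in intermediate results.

Only the ratio of lengths matters: n = 22/18 = 1.2222
r_{22} = n·r / (1 + (n − 1)·r) = 0.6478 / 1.1178 ≈ 0.5795

0.58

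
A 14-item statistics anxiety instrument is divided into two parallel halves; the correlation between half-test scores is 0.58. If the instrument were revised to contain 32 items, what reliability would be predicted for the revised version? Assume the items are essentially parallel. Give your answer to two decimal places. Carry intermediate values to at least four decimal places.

First correct the split-half correlation to full-test reliability: r_full = 2 × 0.58 / (1 + 0.58) ≈ 0.7342
Length factor from 14 to 32 items: n = 32/14 = 2.2857
r_new = n·r_full / (1 + (n − 1)·r_full) = 1.6782 / 1.9440 ≈ 0.8633

0.86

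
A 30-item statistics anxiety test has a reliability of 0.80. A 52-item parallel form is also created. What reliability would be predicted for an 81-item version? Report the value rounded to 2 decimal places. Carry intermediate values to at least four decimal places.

Only the ratio of lengths matters: n = 81/30 = 2.7000
r_{81} = n·r / (1 + (n − 1)·r) = 2.1600 / 2.3600 ≈ 0.9153

0.92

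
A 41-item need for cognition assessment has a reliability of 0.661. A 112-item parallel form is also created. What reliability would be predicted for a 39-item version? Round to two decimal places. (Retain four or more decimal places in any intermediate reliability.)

0.65

The 112-item form is not needed; work directly from the 41-item form with n = 39/41 = 0.9512.
r_{39} = n·r / (1 + (n − 1)·r) = 0.6287 / 0.9677 ≈ 0.6497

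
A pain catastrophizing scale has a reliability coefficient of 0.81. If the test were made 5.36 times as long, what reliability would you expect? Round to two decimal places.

0.96

Apply the Spearman-Brown prophecy formula, r' = nr / [1 + (n − 1)r]:
r_new = (5.36 × 0.81) / (1 + (5.36 − 1) × 0.81)
r_new = 4.3416 / 4.5316 ≈ 0.9581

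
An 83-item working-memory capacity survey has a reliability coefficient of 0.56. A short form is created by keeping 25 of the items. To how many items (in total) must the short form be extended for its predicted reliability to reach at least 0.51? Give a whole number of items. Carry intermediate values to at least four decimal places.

68

Short-form reliability: n = 25/83 = 0.3012; r_25 = n·r/(1+(n−1)r) ≈ 0.2771
Length factor from the short form to reach 0.51: n' = 0.51(1 − 0.2771) / [0.2771(1 − 0.51)] ≈ 2.7153
Items = 2.7153 × 25 ≈ 67.88 → 68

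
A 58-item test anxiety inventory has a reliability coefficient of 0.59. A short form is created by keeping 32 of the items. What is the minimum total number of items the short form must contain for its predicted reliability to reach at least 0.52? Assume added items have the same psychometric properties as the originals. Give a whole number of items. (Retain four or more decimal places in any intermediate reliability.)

44

First, r for the 32-item form: n = 32/58 = 0.5517, so r_32 = 0.5517·0.59/(1 + (0.5517 − 1)·0.59) = 0.4426
Then solve for n' with r_old = 0.4426, r_target = 0.52: n' = 0.52(1 − 0.4426)/[0.4426(1 − 0.52)] = 1.3643
Items = 1.3643 × 32 ≈ 43.66 → 44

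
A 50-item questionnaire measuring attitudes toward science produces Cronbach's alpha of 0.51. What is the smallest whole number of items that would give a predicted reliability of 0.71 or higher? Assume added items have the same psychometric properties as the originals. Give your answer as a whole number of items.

118

n = 0.71(1 − 0.51) / [0.51(1 − 0.71)]
  = 0.3479 / 0.1479 = 2.3523
Items needed = n × 50 = 2.3523 × 50 ≈ 117.62 → round up to 118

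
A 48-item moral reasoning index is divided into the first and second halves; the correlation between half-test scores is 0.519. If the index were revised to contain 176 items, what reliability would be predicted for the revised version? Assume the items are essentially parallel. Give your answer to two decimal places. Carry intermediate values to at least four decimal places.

Full-test reliability from the split-half r: r_full = 2(0.519)/(1 + 0.519) = 0.6833
Length factor from 48 to 176 items: n = 176/48 = 3.6667
r_new = n·r_full / (1 + (n − 1)·r_full) = 2.5055 / 2.8222 ≈ 0.8878

0.89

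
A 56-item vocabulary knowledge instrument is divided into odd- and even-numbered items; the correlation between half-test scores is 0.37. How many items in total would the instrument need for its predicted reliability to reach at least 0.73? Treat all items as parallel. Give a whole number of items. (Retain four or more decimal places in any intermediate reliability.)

129

r_full = 2(0.37)/(1 + 0.37) = 0.5401
Solve Spearman-Brown for n: n = 0.73(1 − 0.5401) / [0.5401(1 − 0.73)] = 2.3022
Required items = 2.3022 × 56 = 128.92, so 129 items.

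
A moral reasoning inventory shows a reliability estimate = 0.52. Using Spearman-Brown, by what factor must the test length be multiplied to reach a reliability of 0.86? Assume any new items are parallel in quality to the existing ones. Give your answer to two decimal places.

n = [0.86 × 0.48] / [0.52 × 0.14]
  = 0.4128 / 0.0728 = 5.6703

5.67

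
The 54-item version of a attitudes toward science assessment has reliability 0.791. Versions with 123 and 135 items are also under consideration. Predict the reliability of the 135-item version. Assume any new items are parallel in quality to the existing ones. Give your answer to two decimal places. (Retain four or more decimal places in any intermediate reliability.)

0.90

Only the ratio of lengths matters: n = 135/54 = 2.5000
r_{135} = n·r / (1 + (n − 1)·r) = 1.9775 / 2.1865 ≈ 0.9044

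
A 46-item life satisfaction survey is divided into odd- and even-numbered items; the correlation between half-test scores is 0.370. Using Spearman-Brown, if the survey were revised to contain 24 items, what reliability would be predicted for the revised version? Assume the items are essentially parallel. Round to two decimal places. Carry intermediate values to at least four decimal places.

Spearman-Brown correction (n = 2): r_full = 2·0.370/(1 + 0.370) = 0.5401
Length factor from 46 to 24 items: n = 24/46 = 0.5217
r_new = n·r_full / (1 + (n − 1)·r_full) = 0.2818 / 0.7417 ≈ 0.3799

0.38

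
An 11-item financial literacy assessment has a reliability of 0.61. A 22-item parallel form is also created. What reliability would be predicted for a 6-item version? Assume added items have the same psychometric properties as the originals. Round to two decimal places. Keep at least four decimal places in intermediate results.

0.46

Only the ratio of lengths matters: n = 6/11 = 0.5455
r_{6} = n·r / (1 + (n − 1)·r) = 0.3328 / 0.7228 ≈ 0.4604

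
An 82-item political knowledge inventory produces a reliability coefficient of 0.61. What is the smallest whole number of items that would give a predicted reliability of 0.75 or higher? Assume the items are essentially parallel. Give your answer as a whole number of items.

Invert Spearman-Brown to solve for n:
n = r*(1 − r) / [ r (1 − r*) ]
n = 0.75 × (1 − 0.61) / [ 0.61 × (1 − 0.75) ]
n = 0.2925 / 0.1525 ≈ 1.9180
1.9180 × 82 = 157.28 → 158 items

158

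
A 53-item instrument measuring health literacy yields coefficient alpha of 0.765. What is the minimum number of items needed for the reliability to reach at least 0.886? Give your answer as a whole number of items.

127

n = 0.886 × (1 − 0.765) / [ 0.765 × (1 − 0.886) ]
n = 0.208210 / 0.087210 ≈ 2.3875
So the test needs 2.3875 × 53 ≈ 126.54 items; rounding up, 127.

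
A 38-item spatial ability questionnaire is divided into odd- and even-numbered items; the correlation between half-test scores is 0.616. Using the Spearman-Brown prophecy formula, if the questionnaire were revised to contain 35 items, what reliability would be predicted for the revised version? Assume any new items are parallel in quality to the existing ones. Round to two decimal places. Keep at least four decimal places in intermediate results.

0.75

Spearman-Brown correction (n = 2): r_full = 2·0.616/(1 + 0.616) = 0.7624
Length factor from 38 to 35 items: n = 35/38 = 0.9211
r_new = n·r_full / (1 + (n − 1)·r_full) = 0.7022 / 0.9398 ≈ 0.7472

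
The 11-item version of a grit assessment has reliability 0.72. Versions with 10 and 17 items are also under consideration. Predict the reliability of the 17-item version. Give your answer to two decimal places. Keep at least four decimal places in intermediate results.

The 10-item form is not needed; work directly from the 11-item form with n = 17/11 = 1.5455.
r_{17} = n·r / (1 + (n − 1)·r) = 1.1128 / 1.3928 ≈ 0.7990

0.80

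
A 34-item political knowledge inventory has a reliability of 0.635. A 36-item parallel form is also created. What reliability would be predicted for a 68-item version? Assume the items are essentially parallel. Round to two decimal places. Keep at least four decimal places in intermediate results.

0.78

The 36-item form is not needed; work directly from the 34-item form with n = 68/34 = 2.0000.
r_{68} = n·r / (1 + (n − 1)·r) = 1.2700 / 1.6350 ≈ 0.7768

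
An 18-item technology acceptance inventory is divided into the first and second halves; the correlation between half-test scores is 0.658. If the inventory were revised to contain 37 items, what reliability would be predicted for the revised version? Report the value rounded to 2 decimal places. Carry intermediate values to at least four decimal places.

0.89

Full-test reliability from the split-half r: r_full = 2(0.658)/(1 + 0.658) = 0.7937
Then adjust to 37 items: n = 37/18 = 2.0556
r_new = n·r_full / (1 + (n − 1)·r_full) = 1.6315 / 1.8378 ≈ 0.8877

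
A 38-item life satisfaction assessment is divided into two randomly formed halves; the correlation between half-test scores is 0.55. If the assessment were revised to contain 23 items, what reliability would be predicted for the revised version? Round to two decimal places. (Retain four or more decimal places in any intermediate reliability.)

0.60

Spearman-Brown correction (n = 2): r_full = 2·0.55/(1 + 0.55) = 0.7097
Length factor from 38 to 23 items: n = 23/38 = 0.6053
r_new = n·r_full / (1 + (n − 1)·r_full) = 0.4296 / 0.7199 ≈ 0.5967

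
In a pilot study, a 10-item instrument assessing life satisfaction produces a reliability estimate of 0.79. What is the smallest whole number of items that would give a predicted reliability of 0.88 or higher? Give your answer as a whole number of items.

n = [0.88 × 0.21] / [0.79 × 0.12]
n = 0.1848 / 0.0948 ≈ 1.9494
Items needed = n × 10 = 1.9494 × 10 ≈ 19.49 → round up to 20

20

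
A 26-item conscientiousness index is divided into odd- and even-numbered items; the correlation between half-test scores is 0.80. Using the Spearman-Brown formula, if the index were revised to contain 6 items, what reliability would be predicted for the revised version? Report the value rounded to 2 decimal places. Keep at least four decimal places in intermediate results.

0.65

Spearman-Brown correction (n = 2): r_full = 2·0.80/(1 + 0.80) = 0.8889
Then adjust to 6 items: n = 6/26 = 0.2308
r_new = n·r_full / (1 + (n − 1)·r_full) = 0.2052 / 0.3163 ≈ 0.6488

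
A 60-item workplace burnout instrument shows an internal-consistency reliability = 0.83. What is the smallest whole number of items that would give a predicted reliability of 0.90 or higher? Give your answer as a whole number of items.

111

Invert Spearman-Brown to solve for n:
n = r_target (1 − r_old) / [ r_old (1 − r_target) ]
n = [0.90 × 0.17] / [0.83 × 0.10]
  = 0.1530 / 0.0830 = 1.8434
1.8434 × 60 = 110.60 → 111 items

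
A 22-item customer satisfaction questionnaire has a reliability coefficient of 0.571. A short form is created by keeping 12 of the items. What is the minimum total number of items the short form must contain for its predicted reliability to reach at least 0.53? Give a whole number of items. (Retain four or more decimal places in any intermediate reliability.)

19

First, r for the 12-item form: n = 12/22 = 0.5455, so r_12 = 0.5455·0.571/(1 + (0.5455 − 1)·0.571) = 0.4206
Length factor from the short form to reach 0.53: n' = 0.53(1 − 0.4206) / [0.4206(1 − 0.53)] ≈ 1.5534
Total items = 1.5534 × 12 = 18.64, rounded up to 19.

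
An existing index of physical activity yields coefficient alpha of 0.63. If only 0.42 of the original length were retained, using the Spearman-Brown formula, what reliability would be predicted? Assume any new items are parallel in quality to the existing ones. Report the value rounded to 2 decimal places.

0.42

By Spearman-Brown, r_new = n r / (1 + (n − 1) r).
r_new = (0.42 × 0.63) / (1 + (0.42 − 1) × 0.63)
r_new = 0.2646 / 0.6346 ≈ 0.4170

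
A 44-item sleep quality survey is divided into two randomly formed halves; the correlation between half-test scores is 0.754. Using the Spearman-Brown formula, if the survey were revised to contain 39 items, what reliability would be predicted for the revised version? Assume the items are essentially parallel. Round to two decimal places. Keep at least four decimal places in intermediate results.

0.84

Full-test reliability from the split-half r: r_full = 2(0.754)/(1 + 0.754) = 0.8597
Length factor from 44 to 39 items: n = 39/44 = 0.8864
r_new = n·r_full / (1 + (n − 1)·r_full) = 0.7620 / 0.9023 ≈ 0.8445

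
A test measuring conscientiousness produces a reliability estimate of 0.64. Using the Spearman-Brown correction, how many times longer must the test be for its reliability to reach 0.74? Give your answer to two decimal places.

1.60

Spearman-Brown solved for the length factor n:
n = r*(1 − r) / [ r (1 − r*) ]
n = 0.74 × (1 − 0.64) / [ 0.64 × (1 − 0.74) ]
n = 0.2664 / 0.1664 ≈ 1.6010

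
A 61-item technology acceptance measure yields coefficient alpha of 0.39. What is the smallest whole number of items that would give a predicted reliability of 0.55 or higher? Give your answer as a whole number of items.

Invert Spearman-Brown to solve for n:
n = r*(1 − r) / [ r (1 − r*) ]
n = 0.55(1 − 0.39) / [0.39(1 − 0.55)]
  = 0.3355 / 0.1755 = 1.9117
1.9117 × 61 = 116.61 → 117 items

117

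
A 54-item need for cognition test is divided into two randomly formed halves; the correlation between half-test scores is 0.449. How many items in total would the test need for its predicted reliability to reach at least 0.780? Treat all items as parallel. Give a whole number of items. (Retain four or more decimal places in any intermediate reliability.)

Corrected full-test reliability: r_full = 2 × 0.449 / (1 + 0.449) ≈ 0.6197
Solve Spearman-Brown for n: n = 0.780(1 − 0.6197) / [0.6197(1 − 0.780)] = 2.1758
Items = 2.1758 × 54 ≈ 117.49 → 118

118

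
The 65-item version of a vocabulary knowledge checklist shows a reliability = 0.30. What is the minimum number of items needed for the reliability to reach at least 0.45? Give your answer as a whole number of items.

Invert Spearman-Brown to solve for n:
n = r*(1 − r) / [ r (1 − r*) ]
n = [0.45 × 0.70] / [0.30 × 0.55]
  = 0.3150 / 0.1650 = 1.9091
Items needed = n × 65 = 1.9091 × 65 ≈ 124.09 → round up to 125

125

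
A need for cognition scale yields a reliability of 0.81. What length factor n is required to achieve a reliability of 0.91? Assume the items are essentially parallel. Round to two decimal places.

Invert Spearman-Brown to solve for n:
n = r*(1 − r) / [ r (1 − r*) ]
n = 0.91 × (1 − 0.81) / [ 0.81 × (1 − 0.91) ]
n = 0.1729 / 0.0729 ≈ 2.3717

2.37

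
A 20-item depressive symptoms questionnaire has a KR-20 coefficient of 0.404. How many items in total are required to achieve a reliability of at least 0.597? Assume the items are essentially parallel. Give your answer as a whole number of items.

44

Spearman-Brown solved for the length factor n:
n = r_target (1 − r_old) / [ r_old (1 − r_target) ]
n = [0.597 × 0.596] / [0.404 × 0.403]
n = 0.355812 / 0.162812 ≈ 2.1854
So the test needs 2.1854 × 20 ≈ 43.71 items; rounding up, 44.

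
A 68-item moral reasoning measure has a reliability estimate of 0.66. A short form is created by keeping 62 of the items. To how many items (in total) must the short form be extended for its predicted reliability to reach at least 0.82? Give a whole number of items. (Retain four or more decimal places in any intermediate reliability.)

160

First, r for the 62-item form: n = 62/68 = 0.9118, so r_62 = 0.9118·0.66/(1 + (0.9118 − 1)·0.66) = 0.6390
Then solve for n' with r_old = 0.6390, r_target = 0.82: n' = 0.82(1 − 0.6390)/[0.6390(1 − 0.82)] = 2.5736
Items = 2.5736 × 62 ≈ 159.56 → 160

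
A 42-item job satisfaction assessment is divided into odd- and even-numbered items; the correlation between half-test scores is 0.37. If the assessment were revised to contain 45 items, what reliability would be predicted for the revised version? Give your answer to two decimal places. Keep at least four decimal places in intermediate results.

Full-test reliability from the split-half r: r_full = 2(0.37)/(1 + 0.37) = 0.5401
Then adjust to 45 items: n = 45/42 = 1.0714
r_new = n·r_full / (1 + (n − 1)·r_full) = 0.5787 / 1.0386 ≈ 0.5572

0.56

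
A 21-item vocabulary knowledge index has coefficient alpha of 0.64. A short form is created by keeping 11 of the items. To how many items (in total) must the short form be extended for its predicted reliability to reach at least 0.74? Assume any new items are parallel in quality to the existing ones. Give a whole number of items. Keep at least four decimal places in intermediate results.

First, r for the 11-item form: n = 11/21 = 0.5238, so r_11 = 0.5238·0.64/(1 + (0.5238 − 1)·0.64) = 0.4822
Then solve for n' with r_old = 0.4822, r_target = 0.74: n' = 0.74(1 − 0.4822)/[0.4822(1 − 0.74)] = 3.0563
Items = 3.0563 × 11 ≈ 33.62 → 34

34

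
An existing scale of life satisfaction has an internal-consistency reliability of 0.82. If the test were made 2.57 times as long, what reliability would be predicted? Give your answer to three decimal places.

0.921

r_new = 2.57·0.82 / [1 + (2.57 − 1)·0.82]
     = 2.1074 / 2.2874 = 0.9213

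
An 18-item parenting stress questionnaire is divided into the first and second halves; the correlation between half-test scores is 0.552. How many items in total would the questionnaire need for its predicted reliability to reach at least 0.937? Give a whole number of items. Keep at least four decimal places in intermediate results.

109

r_full = 2(0.552)/(1 + 0.552) = 0.7113
Solve Spearman-Brown for n: n = 0.937(1 − 0.7113) / [0.7113(1 − 0.937)] = 6.0366
Required items = 6.0366 × 18 = 108.66, so 109 items.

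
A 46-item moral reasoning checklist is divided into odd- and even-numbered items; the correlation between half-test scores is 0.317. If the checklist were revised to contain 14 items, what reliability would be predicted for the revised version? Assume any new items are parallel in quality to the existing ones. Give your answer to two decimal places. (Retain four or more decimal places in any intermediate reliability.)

First correct the split-half correlation to full-test reliability: r_full = 2 × 0.317 / (1 + 0.317) ≈ 0.4814
Then adjust to 14 items: n = 14/46 = 0.3043
r_new = n·r_full / (1 + (n − 1)·r_full) = 0.1465 / 0.6651 ≈ 0.2203

0.22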